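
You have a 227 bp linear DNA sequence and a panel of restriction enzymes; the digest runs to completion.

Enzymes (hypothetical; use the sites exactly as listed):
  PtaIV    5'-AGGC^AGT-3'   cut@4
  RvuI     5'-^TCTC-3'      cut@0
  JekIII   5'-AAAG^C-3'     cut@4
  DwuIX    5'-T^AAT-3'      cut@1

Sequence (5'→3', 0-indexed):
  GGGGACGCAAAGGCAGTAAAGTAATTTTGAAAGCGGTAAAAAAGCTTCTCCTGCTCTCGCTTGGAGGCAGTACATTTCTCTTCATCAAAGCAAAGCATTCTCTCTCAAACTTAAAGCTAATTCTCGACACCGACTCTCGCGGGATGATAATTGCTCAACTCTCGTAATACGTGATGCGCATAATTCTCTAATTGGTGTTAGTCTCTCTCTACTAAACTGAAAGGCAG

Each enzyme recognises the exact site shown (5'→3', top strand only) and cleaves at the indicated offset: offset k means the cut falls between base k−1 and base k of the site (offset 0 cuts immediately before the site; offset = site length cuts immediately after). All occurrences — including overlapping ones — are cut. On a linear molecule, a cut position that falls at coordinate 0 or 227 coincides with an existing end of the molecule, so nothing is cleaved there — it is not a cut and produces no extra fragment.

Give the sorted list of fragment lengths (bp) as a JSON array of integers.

Per-enzyme occurrences:
  PtaIV (AGGCAGT, off=4): starts [10, 64] → cuts [14, 68]
  RvuI (TCTC, off=0): starts [46, 54, 76, 98, 100, 102, 121, 134, 159, 184, 201, 203, 205] → cuts [46, 54, 76, 98, 100, 102, 121, 134, 159, 184, 201, 203, 205]
  JekIII (AAAGC, off=4): starts [29, 40, 86, 91, 112] → cuts [33, 44, 90, 95, 116]
  DwuIX (TAAT, off=1): starts [21, 117, 147, 164, 180, 188] → cuts [22, 118, 148, 165, 181, 189]

Pooled cuts: [14, 22, 33, 44, 46, 54, 68, 76, 90, 95, 98, 100, 102, 116, 118, 121, 134, 148, 159, 165, 181, 184, 189, 201, 203, 205]

Fragments:
  [0,14): 14 bp
  [14,22): 8 bp
  [22,33): 11 bp
  [33,44): 11 bp
  [44,46): 2 bp
  [46,54): 8 bp
  [54,68): 14 bp
  [68,76): 8 bp
  [76,90): 14 bp
  [90,95): 5 bp
  [95,98): 3 bp
  [98,100): 2 bp
  [100,102): 2 bp
  [102,116): 14 bp
  [116,118): 2 bp
  [118,121): 3 bp
  [121,134): 13 bp
  [134,148): 14 bp
  [148,159): 11 bp
  [159,165): 6 bp
  [165,181): 16 bp
  [181,184): 3 bp
  [184,189): 5 bp
  [189,201): 12 bp
  [201,203): 2 bp
  [203,205): 2 bp
  [205,227): 22 bp

[2,2,2,2,2,2,3,3,3,5,5,6,8,8,8,11,11,11,12,13,14,14,14,14,14,16,22]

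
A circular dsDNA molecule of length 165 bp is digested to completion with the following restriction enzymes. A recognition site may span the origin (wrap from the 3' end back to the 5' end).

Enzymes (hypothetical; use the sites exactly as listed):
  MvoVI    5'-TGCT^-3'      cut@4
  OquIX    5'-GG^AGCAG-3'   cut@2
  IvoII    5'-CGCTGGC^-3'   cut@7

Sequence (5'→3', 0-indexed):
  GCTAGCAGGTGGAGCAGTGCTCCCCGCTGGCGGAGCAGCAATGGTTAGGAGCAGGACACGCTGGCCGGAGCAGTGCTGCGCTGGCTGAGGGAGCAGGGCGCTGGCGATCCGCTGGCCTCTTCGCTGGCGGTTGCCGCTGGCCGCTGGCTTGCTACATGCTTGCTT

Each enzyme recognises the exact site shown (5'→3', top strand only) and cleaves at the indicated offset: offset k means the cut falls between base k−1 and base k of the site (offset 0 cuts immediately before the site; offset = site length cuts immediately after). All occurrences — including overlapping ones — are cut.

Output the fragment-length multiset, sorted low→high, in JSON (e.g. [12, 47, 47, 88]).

[2,3,4,4,5,6,7,7,8,9,9,9,10,11,12,13,14,16,16]

Scan for sites:
  MvoVI TGCT/4: at [17, 73, 149, 156, 160, 164] ⇒ [3, 21, 77, 153, 160, 164]
  OquIX GGAGCAG/2: at [10, 31, 47, 66, 89] ⇒ [12, 33, 49, 68, 91]
  IvoII CGCTGGC/7: at [24, 58, 78, 98, 109, 121, 134, 141] ⇒ [31, 65, 85, 105, 116, 128, 141, 148]

All cut coordinates (distinct, sorted): [3, 12, 21, 31, 33, 49, 65, 68, 77, 85, 91, 105, 116, 128, 141, 148, 153, 160, 164]

Fragment lengths:
  3→12: 9 bp
  12→21: 9 bp
  21→31: 10 bp
  31→33: 2 bp
  33→49: 16 bp
  49→65: 16 bp
  65→68: 3 bp
  68→77: 9 bp
  77→85: 8 bp
  85→91: 6 bp
  91→105: 14 bp
  105→116: 11 bp
  116→128: 12 bp
  128→141: 13 bp
  141→148: 7 bp
  148→153: 5 bp
  153→160: 7 bp
  160→164: 4 bp
  164→3 (wrap): 165-164+3 = 4 bp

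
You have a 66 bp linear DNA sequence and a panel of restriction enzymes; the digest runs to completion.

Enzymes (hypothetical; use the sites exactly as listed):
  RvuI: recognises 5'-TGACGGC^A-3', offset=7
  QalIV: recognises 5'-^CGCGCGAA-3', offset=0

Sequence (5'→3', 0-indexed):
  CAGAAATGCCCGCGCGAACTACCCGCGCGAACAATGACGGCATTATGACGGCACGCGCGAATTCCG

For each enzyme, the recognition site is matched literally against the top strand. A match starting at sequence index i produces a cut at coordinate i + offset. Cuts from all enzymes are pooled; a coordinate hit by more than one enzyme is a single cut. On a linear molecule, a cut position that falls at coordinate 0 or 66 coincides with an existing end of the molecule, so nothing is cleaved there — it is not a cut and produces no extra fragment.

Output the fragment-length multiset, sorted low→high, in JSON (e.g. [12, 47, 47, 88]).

[1,10,11,13,13,18]

Scan for sites:
  RvuI (TGACGGCA, off=7): starts [34, 45] → cuts [41, 52]
  QalIV (CGCGCGAA, off=0): starts [10, 23, 53] → cuts [10, 23, 53]

All cut coordinates (distinct, sorted): [10, 23, 41, 52, 53]

Fragment lengths:
  [0,10): 10 bp
  [10,23): 13 bp
  [23,41): 18 bp
  [41,52): 11 bp
  [52,53): 1 bp
  [53,66): 13 bp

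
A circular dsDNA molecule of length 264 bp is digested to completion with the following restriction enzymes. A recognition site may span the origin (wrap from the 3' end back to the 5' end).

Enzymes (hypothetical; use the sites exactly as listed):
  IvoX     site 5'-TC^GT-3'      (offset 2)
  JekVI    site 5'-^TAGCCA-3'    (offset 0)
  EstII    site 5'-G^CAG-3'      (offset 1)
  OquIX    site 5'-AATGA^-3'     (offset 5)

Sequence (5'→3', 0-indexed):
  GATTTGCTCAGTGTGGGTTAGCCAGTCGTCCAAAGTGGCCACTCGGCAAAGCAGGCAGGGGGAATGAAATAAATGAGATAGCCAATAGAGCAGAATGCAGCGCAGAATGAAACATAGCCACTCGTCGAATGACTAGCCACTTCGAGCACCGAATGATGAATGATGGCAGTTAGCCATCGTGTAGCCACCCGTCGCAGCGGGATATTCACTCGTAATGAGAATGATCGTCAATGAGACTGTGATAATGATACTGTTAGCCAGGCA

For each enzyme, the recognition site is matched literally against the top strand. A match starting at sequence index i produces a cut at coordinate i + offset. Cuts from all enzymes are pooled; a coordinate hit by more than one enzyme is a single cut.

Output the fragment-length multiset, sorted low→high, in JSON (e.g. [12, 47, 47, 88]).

[1,2,2,3,3,4,4,4,5,6,6,7,7,7,8,8,8,8,9,9,9,9,12,12,13,14,17,20,23,24]

Site scan:
  IvoX (TCGT, off=2): starts [25, 121, 176, 209, 224] → cuts [27, 123, 178, 211, 226]
  JekVI (TAGCCA, off=0): starts [18, 78, 114, 133, 170, 181, 254] → cuts [18, 78, 114, 133, 170, 181, 254]
  EstII (GCAG, off=1): starts [50, 54, 89, 96, 101, 165, 193, 261] → cuts [51, 55, 90, 97, 102, 166, 194, 262]
  OquIX (AATGA, off=5): starts [62, 71, 105, 127, 151, 158, 213, 219, 229, 243] → cuts [67, 76, 110, 132, 156, 163, 218, 224, 234, 248]

Pooled cuts: [18, 27, 51, 55, 67, 76, 78, 90, 97, 102, 110, 114, 123, 132, 133, 156, 163, 166, 170, 178, 181, 194, 211, 218, 224, 226, 234, 248, 254, 262]

Fragments:
  18→27: 9 bp
  27→51: 24 bp
  51→55: 4 bp
  55→67: 12 bp
  67→76: 9 bp
  76→78: 2 bp
  78→90: 12 bp
  90→97: 7 bp
  97→102: 5 bp
  102→110: 8 bp
  110→114: 4 bp
  114→123: 9 bp
  123→132: 9 bp
  132→133: 1 bp
  133→156: 23 bp
  156→163: 7 bp
  163→166: 3 bp
  166→170: 4 bp
  170→178: 8 bp
  178→181: 3 bp
  181→194: 13 bp
  194→211: 17 bp
  211→218: 7 bp
  218→224: 6 bp
  224→226: 2 bp
  226→234: 8 bp
  234→248: 14 bp
  248→254: 6 bp
  254→262: 8 bp
  262→18 (wrap): 264-262+18 = 20 bp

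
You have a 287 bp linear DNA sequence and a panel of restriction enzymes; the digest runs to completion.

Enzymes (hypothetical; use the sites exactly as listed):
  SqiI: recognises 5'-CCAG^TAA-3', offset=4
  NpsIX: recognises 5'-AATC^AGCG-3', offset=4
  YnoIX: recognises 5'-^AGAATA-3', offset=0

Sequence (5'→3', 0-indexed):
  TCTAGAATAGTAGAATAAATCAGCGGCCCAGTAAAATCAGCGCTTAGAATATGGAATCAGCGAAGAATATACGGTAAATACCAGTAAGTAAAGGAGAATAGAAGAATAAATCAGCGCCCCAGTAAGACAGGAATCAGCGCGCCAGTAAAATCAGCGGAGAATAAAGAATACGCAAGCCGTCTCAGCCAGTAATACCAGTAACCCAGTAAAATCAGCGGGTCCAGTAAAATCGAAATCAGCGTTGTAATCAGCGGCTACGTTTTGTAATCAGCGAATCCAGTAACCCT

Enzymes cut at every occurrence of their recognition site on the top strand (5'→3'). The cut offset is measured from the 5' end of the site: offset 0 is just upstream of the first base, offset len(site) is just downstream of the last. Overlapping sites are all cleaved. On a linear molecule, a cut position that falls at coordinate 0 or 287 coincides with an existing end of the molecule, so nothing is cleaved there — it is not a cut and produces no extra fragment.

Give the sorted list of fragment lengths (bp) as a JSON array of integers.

[3,5,5,7,7,7,7,7,7,8,8,8,9,10,10,10,10,10,10,11,11,12,13,13,13,20,21,25]

Per-enzyme occurrences:
  SqiI (CCAGTAA, off=4): starts [27, 80, 118, 141, 185, 194, 202, 220, 276] → cuts [31, 84, 122, 145, 189, 198, 206, 224, 280]
  NpsIX (AATCAGCG, off=4): starts [17, 34, 54, 108, 131, 148, 209, 233, 245, 265] → cuts [21, 38, 58, 112, 135, 152, 213, 237, 249, 269]
  YnoIX (AGAATA, off=0): starts [3, 11, 45, 63, 94, 102, 157, 164] → cuts [3, 11, 45, 63, 94, 102, 157, 164]

All cut coordinates (distinct, sorted): [3, 11, 21, 31, 38, 45, 58, 63, 84, 94, 102, 112, 122, 135, 145, 152, 157, 164, 189, 198, 206, 213, 224, 237, 249, 269, 280]

Fragments:
  [0,3): 3 bp
  [3,11): 8 bp
  [11,21): 10 bp
  [21,31): 10 bp
  [31,38): 7 bp
  [38,45): 7 bp
  [45,58): 13 bp
  [58,63): 5 bp
  [63,84): 21 bp
  [84,94): 10 bp
  [94,102): 8 bp
  [102,112): 10 bp
  [112,122): 10 bp
  [122,135): 13 bp
  [135,145): 10 bp
  [145,152): 7 bp
  [152,157): 5 bp
  [157,164): 7 bp
  [164,189): 25 bp
  [189,198): 9 bp
  [198,206): 8 bp
  [206,213): 7 bp
  [213,224): 11 bp
  [224,237): 13 bp
  [237,249): 12 bp
  [249,269): 20 bp
  [269,280): 11 bp
  [280,287): 7 bp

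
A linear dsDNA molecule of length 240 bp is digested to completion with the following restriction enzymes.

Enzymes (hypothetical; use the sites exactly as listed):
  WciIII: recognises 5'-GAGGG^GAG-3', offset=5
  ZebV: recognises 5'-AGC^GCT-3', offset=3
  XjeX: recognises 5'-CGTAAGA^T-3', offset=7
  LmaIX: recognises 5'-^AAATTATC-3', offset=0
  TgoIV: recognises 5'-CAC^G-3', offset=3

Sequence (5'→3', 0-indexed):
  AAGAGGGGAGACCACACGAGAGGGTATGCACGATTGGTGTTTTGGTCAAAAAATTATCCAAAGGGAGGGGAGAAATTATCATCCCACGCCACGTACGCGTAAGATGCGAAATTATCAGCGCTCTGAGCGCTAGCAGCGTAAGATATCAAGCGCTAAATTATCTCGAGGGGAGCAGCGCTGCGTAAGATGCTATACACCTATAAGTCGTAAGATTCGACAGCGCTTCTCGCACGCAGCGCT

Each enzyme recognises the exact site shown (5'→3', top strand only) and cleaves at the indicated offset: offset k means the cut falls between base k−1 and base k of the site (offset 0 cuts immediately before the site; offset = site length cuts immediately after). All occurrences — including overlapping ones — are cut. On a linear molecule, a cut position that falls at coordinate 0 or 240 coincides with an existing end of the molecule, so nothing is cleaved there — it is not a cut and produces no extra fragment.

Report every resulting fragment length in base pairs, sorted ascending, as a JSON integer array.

[3,3,3,4,5,5,7,7,8,9,9,10,11,11,11,12,14,15,15,15,19,19,25]

Per-enzyme occurrences:
  WciIII (GAGGGGAG, off=5): starts [2, 64, 164] → cuts [7, 69, 169]
  ZebV (AGCGCT, off=3): starts [116, 125, 148, 173, 218, 234] → cuts [119, 128, 151, 176, 221, 237]
  XjeX (CGTAAGAT, off=7): starts [97, 136, 180, 205] → cuts [104, 143, 187, 212]
  LmaIX (AAATTATC, off=0): starts [50, 72, 108, 154] → cuts [50, 72, 108, 154]
  TgoIV (CACG, off=3): starts [14, 28, 84, 89, 229] → cuts [17, 31, 87, 92, 232]

All cut coordinates (distinct, sorted): [7, 17, 31, 50, 69, 72, 87, 92, 104, 108, 119, 128, 143, 151, 154, 169, 176, 187, 212, 221, 232, 237]

Fragments:
  [0,7): 7 bp
  [7,17): 10 bp
  [17,31): 14 bp
  [31,50): 19 bp
  [50,69): 19 bp
  [69,72): 3 bp
  [72,87): 15 bp
  [87,92): 5 bp
  [92,104): 12 bp
  [104,108): 4 bp
  [108,119): 11 bp
  [119,128): 9 bp
  [128,143): 15 bp
  [143,151): 8 bp
  [151,154): 3 bp
  [154,169): 15 bp
  [169,176): 7 bp
  [176,187): 11 bp
  [187,212): 25 bp
  [212,221): 9 bp
  [221,232): 11 bp
  [232,237): 5 bp
  [237,240): 3 bp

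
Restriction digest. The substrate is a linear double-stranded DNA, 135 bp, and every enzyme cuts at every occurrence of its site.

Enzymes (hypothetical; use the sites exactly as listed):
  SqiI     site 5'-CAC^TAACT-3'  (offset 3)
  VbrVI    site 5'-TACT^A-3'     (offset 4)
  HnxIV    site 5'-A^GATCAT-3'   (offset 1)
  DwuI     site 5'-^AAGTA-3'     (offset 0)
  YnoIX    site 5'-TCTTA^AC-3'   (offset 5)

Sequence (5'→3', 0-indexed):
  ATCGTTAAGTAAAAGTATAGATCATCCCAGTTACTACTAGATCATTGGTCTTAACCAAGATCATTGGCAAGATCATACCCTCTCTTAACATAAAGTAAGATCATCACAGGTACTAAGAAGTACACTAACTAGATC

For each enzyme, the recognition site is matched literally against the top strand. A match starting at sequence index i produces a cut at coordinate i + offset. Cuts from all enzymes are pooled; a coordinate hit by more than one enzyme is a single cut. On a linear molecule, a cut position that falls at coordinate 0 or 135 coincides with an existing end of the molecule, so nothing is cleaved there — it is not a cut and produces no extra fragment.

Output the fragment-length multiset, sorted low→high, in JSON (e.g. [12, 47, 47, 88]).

Per-enzyme occurrences:
  SqiI (CACTAACT, off=3): starts [122] → cuts [125]
  VbrVI (TACTA, off=4): starts [31, 34, 110] → cuts [35, 38, 114]
  HnxIV (AGATCAT, off=1): starts [18, 38, 57, 69, 97] → cuts [19, 39, 58, 70, 98]
  DwuI (AAGTA, off=0): starts [6, 12, 92, 117] → cuts [6, 12, 92, 117]
  YnoIX (TCTTAAC, off=5): starts [48, 82] → cuts [53, 87]

Pooled cuts: [6, 12, 19, 35, 38, 39, 53, 58, 70, 87, 92, 98, 114, 117, 125]

Fragments:
  [0,6): 6 bp
  [6,12): 6 bp
  [12,19): 7 bp
  [19,35): 16 bp
  [35,38): 3 bp
  [38,39): 1 bp
  [39,53): 14 bp
  [53,58): 5 bp
  [58,70): 12 bp
  [70,87): 17 bp
  [87,92): 5 bp
  [92,98): 6 bp
  [98,114): 16 bp
  [114,117): 3 bp
  [117,125): 8 bp
  [125,135): 10 bp

[1,3,3,5,5,6,6,6,7,8,10,12,14,16,16,17]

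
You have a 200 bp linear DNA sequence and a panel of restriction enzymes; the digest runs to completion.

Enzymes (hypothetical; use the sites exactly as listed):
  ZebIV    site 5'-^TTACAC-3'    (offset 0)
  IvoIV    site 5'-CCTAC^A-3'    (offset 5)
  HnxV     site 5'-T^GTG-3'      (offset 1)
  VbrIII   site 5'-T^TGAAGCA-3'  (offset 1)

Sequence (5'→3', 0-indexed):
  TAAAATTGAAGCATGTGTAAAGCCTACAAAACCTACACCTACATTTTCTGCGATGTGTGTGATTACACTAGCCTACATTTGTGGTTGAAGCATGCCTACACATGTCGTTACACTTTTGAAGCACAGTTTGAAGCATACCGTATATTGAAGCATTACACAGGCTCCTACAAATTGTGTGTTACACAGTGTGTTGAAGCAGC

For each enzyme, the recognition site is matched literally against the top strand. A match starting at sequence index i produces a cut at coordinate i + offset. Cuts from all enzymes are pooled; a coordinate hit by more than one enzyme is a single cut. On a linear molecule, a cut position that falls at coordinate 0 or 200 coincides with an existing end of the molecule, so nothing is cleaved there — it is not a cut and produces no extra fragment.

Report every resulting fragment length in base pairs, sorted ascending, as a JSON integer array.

Scan for sites:
  ZebIV (TTACAC, off=0): starts [62, 107, 152, 178] → cuts [62, 107, 152, 178]
  IvoIV (CCTACA, off=5): starts [22, 31, 37, 71, 94, 163] → cuts [27, 36, 42, 76, 99, 168]
  HnxV (TGTG, off=1): starts [13, 53, 55, 57, 79, 172, 174, 186] → cuts [14, 54, 56, 58, 80, 173, 175, 187]
  VbrIII (TTGAAGCA, off=1): starts [5, 84, 115, 127, 144, 190] → cuts [6, 85, 116, 128, 145, 191]

All cut coordinates (distinct, sorted): [6, 14, 27, 36, 42, 54, 56, 58, 62, 76, 80, 85, 99, 107, 116, 128, 145, 152, 168, 173, 175, 178, 187, 191]

Fragments:
  [0,6): 6 bp
  [6,14): 8 bp
  [14,27): 13 bp
  [27,36): 9 bp
  [36,42): 6 bp
  [42,54): 12 bp
  [54,56): 2 bp
  [56,58): 2 bp
  [58,62): 4 bp
  [62,76): 14 bp
  [76,80): 4 bp
  [80,85): 5 bp
  [85,99): 14 bp
  [99,107): 8 bp
  [107,116): 9 bp
  [116,128): 12 bp
  [128,145): 17 bp
  [145,152): 7 bp
  [152,168): 16 bp
  [168,173): 5 bp
  [173,175): 2 bp
  [175,178): 3 bp
  [178,187): 9 bp
  [187,191): 4 bp
  [191,200): 9 bp

[2,2,2,3,4,4,4,5,5,6,6,7,8,8,9,9,9,9,12,12,13,14,14,16,17]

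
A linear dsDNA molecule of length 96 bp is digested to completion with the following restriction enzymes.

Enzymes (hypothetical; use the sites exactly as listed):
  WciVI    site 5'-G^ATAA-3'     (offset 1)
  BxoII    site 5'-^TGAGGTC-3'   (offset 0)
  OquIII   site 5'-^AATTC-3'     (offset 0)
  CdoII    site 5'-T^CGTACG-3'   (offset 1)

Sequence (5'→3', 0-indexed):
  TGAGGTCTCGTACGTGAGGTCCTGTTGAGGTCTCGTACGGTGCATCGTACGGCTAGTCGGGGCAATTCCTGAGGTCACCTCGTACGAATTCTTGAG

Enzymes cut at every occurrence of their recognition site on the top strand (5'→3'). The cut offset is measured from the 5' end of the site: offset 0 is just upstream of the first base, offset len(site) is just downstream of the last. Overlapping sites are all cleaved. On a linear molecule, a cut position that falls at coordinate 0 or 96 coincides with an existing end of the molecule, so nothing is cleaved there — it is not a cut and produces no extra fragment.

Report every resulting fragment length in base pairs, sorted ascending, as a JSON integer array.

Per-enzyme occurrences:
  WciVI (GATAA, off=1): no sites
  BxoII TGAGGTC/0: at [0, 14, 25, 69] ⇒ [14, 25, 69] (position 0 is a terminus of the linear molecule — no cut)
  OquIII AATTC/0: at [63, 86] ⇒ [63, 86]
  CdoII TCGTACG/1: at [7, 32, 44, 79] ⇒ [8, 33, 45, 80]

All cut coordinates (distinct, sorted): [8, 14, 25, 33, 45, 63, 69, 80, 86]

Fragments:
  [0,8): 8 bp
  [8,14): 6 bp
  [14,25): 11 bp
  [25,33): 8 bp
  [33,45): 12 bp
  [45,63): 18 bp
  [63,69): 6 bp
  [69,80): 11 bp
  [80,86): 6 bp
  [86,96): 10 bp

[6,6,6,8,8,10,11,11,12,18]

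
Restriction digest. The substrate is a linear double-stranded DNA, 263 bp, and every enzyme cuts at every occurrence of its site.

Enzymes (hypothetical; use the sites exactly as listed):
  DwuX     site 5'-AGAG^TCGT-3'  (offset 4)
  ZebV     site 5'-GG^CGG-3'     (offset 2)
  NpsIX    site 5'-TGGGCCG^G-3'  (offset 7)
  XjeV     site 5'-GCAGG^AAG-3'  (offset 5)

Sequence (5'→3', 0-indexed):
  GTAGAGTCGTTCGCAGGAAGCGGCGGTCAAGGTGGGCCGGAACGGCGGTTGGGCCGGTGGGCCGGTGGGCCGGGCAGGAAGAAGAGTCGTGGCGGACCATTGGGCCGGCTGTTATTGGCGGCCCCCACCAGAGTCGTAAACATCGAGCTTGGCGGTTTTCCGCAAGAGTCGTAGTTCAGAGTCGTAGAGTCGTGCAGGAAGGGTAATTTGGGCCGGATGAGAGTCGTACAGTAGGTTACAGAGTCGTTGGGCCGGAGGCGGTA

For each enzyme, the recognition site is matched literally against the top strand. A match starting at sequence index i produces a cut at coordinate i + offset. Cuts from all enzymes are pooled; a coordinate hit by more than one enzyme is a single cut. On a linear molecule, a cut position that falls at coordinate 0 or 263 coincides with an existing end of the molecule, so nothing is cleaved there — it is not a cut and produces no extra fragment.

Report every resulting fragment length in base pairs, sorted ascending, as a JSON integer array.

[4,5,6,6,6,6,6,8,8,8,8,8,9,11,11,11,11,13,15,15,16,16,17,19,20]

Per-enzyme occurrences:
  DwuX (AGAGTCGT, off=4): starts [2, 82, 129, 164, 177, 185, 219, 239] → cuts [6, 86, 133, 168, 181, 189, 223, 243]
  ZebV (GGCGG, off=2): starts [21, 43, 90, 116, 150, 256] → cuts [23, 45, 92, 118, 152, 258]
  NpsIX (TGGGCCGG, off=7): starts [32, 49, 57, 65, 100, 208, 247] → cuts [39, 56, 64, 72, 107, 215, 254]
  XjeV (GCAGGAAG, off=5): starts [12, 73, 193] → cuts [17, 78, 198]

All cut coordinates (distinct, sorted): [6, 17, 23, 39, 45, 56, 64, 72, 78, 86, 92, 107, 118, 133, 152, 168, 181, 189, 198, 215, 223, 243, 254, 258]

Fragment lengths:
  [0,6): 6 bp
  [6,17): 11 bp
  [17,23): 6 bp
  [23,39): 16 bp
  [39,45): 6 bp
  [45,56): 11 bp
  [56,64): 8 bp
  [64,72): 8 bp
  [72,78): 6 bp
  [78,86): 8 bp
  [86,92): 6 bp
  [92,107): 15 bp
  [107,118): 11 bp
  [118,133): 15 bp
  [133,152): 19 bp
  [152,168): 16 bp
  [168,181): 13 bp
  [181,189): 8 bp
  [189,198): 9 bp
  [198,215): 17 bp
  [215,223): 8 bp
  [223,243): 20 bp
  [243,254): 11 bp
  [254,258): 4 bp
  [258,263): 5 bp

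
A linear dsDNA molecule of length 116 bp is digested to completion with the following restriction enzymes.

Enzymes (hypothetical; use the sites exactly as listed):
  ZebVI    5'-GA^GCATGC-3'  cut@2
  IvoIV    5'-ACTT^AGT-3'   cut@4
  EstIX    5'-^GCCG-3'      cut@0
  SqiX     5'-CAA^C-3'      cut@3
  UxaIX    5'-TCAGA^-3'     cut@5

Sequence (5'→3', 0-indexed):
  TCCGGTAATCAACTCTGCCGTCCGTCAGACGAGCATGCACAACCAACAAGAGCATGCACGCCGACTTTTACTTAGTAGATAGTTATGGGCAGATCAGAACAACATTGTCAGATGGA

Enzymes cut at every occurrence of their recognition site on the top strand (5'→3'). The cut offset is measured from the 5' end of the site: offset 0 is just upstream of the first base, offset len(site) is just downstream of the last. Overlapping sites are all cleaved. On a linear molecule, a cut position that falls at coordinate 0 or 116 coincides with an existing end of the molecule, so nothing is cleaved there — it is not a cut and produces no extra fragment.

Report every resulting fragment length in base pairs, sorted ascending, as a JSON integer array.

[3,4,4,4,4,5,8,10,10,12,13,14,25]

Site scan:
  ZebVI GAGCATGC/2: at [30, 49] ⇒ [32, 51]
  IvoIV ACTTAGT/4: at [69] ⇒ [73]
  EstIX GCCG/0: at [16, 59] ⇒ [16, 59]
  SqiX CAAC/3: at [9, 39, 43, 99] ⇒ [12, 42, 46, 102]
  UxaIX TCAGA/5: at [24, 93, 107] ⇒ [29, 98, 112]

All cut coordinates (distinct, sorted): [12, 16, 29, 32, 42, 46, 51, 59, 73, 98, 102, 112]

Fragment lengths:
  [0,12): 12 bp
  [12,16): 4 bp
  [16,29): 13 bp
  [29,32): 3 bp
  [32,42): 10 bp
  [42,46): 4 bp
  [46,51): 5 bp
  [51,59): 8 bp
  [59,73): 14 bp
  [73,98): 25 bp
  [98,102): 4 bp
  [102,112): 10 bp
  [112,116): 4 bp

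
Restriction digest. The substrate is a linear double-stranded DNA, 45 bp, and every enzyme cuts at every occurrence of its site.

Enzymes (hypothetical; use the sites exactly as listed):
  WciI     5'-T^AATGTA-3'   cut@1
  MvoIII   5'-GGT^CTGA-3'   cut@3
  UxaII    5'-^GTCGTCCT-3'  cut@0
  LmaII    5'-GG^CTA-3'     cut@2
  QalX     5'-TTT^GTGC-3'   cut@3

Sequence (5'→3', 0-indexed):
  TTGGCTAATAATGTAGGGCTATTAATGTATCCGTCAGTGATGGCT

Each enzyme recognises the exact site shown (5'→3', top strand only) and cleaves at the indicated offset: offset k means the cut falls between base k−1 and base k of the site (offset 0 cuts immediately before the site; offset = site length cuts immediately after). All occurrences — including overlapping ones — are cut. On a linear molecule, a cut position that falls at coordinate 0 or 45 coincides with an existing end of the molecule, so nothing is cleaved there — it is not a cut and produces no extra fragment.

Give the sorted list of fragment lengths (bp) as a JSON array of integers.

Scan for sites:
  WciI TAATGTA/1: at [8, 22] ⇒ [9, 23]
  MvoIII (GGTCTGA, off=3): no sites
  UxaII (GTCGTCCT, off=0): no sites
  LmaII GGCTA/2: at [2, 16] ⇒ [4, 18]
  QalX (TTTGTGC, off=3): no sites

All cut coordinates (distinct, sorted): [4, 9, 18, 23]

Fragments:
  [0,4): 4 bp
  [4,9): 5 bp
  [9,18): 9 bp
  [18,23): 5 bp
  [23,45): 22 bp

[4,5,5,9,22]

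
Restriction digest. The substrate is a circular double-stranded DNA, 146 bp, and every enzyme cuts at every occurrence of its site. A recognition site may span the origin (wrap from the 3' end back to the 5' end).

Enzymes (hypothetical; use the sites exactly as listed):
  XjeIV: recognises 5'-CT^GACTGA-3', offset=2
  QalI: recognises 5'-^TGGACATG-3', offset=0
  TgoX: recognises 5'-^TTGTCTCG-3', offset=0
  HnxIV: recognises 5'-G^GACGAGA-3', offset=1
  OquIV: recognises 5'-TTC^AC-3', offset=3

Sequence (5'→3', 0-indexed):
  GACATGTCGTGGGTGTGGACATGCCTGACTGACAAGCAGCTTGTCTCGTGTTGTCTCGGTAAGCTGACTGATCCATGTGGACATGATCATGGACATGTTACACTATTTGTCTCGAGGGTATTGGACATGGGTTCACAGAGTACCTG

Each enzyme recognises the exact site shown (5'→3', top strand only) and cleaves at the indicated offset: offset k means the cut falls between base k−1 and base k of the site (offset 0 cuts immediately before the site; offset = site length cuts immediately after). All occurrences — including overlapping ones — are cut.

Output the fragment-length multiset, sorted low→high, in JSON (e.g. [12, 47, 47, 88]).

[10,10,11,12,12,13,14,15,15,17,17]

Scan for sites:
  XjeIV (CTGACTGA, off=2): starts [24, 63] → cuts [26, 65]
  QalI (TGGACATG, off=0): starts [15, 77, 89, 121, 144] → cuts [15, 77, 89, 121, 144]
  TgoX (TTGTCTCG, off=0): starts [40, 50, 106] → cuts [40, 50, 106]
  HnxIV (GGACGAGA, off=1): no sites
  OquIV (TTCAC, off=3): starts [131] → cuts [134]

All cut coordinates (distinct, sorted): [15, 26, 40, 50, 65, 77, 89, 106, 121, 134, 144]

Fragment lengths:
  15→26: 11 bp
  26→40: 14 bp
  40→50: 10 bp
  50→65: 15 bp
  65→77: 12 bp
  77→89: 12 bp
  89→106: 17 bp
  106→121: 15 bp
  121→134: 13 bp
  134→144: 10 bp
  144→15 (wrap): 146-144+15 = 17 bp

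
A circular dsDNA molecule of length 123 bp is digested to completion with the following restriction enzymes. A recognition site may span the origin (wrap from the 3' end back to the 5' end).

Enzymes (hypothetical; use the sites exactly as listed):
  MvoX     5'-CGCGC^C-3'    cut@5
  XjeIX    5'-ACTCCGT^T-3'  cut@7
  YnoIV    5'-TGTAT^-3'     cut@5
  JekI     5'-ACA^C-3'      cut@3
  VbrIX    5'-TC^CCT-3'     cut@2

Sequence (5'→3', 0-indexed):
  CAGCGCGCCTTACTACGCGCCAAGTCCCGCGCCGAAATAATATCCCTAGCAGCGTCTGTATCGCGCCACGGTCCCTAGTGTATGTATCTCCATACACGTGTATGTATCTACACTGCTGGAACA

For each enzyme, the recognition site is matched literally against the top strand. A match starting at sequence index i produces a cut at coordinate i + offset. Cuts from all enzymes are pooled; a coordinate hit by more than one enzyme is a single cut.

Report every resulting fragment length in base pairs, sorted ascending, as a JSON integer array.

Site scan:
  MvoX CGCGCC/5: at [3, 15, 27, 61] ⇒ [8, 20, 32, 66]
  XjeIX (ACTCCGTT, off=7): no sites
  YnoIV TGTAT/5: at [56, 78, 82, 98, 102] ⇒ [61, 83, 87, 103, 107]
  JekI ACAC/3: at [93, 109, 120] ⇒ [0, 96, 112]
  VbrIX TCCCT/2: at [42, 71] ⇒ [44, 73]

Pooled cuts: [0, 8, 20, 32, 44, 61, 66, 73, 83, 87, 96, 103, 107, 112]

Fragments:
  0→8: 8 bp
  8→20: 12 bp
  20→32: 12 bp
  32→44: 12 bp
  44→61: 17 bp
  61→66: 5 bp
  66→73: 7 bp
  73→83: 10 bp
  83→87: 4 bp
  87→96: 9 bp
  96→103: 7 bp
  103→107: 4 bp
  107→112: 5 bp
  112→0 (wrap): 123-112+0 = 11 bp

[4,4,5,5,7,7,8,9,10,11,12,12,12,17]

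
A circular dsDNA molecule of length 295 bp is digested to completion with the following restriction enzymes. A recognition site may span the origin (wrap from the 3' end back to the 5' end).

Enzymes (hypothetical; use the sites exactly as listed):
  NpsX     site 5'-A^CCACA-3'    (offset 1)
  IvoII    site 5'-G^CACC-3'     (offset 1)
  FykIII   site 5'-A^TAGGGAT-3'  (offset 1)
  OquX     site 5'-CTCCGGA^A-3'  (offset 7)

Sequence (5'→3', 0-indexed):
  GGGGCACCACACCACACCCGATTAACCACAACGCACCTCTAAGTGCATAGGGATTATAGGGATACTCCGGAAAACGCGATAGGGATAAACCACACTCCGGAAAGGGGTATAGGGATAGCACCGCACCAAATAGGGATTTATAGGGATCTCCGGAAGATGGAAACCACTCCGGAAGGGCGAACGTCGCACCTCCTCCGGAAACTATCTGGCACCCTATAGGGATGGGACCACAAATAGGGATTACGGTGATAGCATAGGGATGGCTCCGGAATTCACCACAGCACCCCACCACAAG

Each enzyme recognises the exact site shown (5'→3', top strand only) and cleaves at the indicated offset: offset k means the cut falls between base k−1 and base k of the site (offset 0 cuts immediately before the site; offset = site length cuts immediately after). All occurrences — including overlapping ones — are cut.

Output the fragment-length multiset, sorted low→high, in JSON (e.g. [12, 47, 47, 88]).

Scan for sites:
  NpsX (ACCACA, off=1): starts [5, 10, 24, 88, 226, 274, 287] → cuts [6, 11, 25, 89, 227, 275, 288]
  IvoII (GCACC, off=1): starts [3, 32, 117, 122, 185, 208, 280] → cuts [4, 33, 118, 123, 186, 209, 281]
  FykIII (ATAGGGAT, off=1): starts [46, 55, 78, 108, 129, 139, 215, 233, 253] → cuts [47, 56, 79, 109, 130, 140, 216, 234, 254]
  OquX (CTCCGGAA, off=7): starts [64, 94, 147, 166, 192, 263] → cuts [71, 101, 154, 173, 199, 270]

Pooled cuts: [4, 6, 11, 25, 33, 47, 56, 71, 79, 89, 101, 109, 118, 123, 130, 140, 154, 173, 186, 199, 209, 216, 227, 234, 254, 270, 275, 281, 288]

Fragments:
  4→6: 2 bp
  6→11: 5 bp
  11→25: 14 bp
  25→33: 8 bp
  33→47: 14 bp
  47→56: 9 bp
  56→71: 15 bp
  71→79: 8 bp
  79→89: 10 bp
  89→101: 12 bp
  101→109: 8 bp
  109→118: 9 bp
  118→123: 5 bp
  123→130: 7 bp
  130→140: 10 bp
  140→154: 14 bp
  154→173: 19 bp
  173→186: 13 bp
  186→199: 13 bp
  199→209: 10 bp
  209→216: 7 bp
  216→227: 11 bp
  227→234: 7 bp
  234→254: 20 bp
  254→270: 16 bp
  270→275: 5 bp
  275→281: 6 bp
  281→288: 7 bp
  288→4 (wrap): 295-288+4 = 11 bp

[2,5,5,5,6,7,7,7,7,8,8,8,9,9,10,10,10,11,11,12,13,13,14,14,14,15,16,19,20]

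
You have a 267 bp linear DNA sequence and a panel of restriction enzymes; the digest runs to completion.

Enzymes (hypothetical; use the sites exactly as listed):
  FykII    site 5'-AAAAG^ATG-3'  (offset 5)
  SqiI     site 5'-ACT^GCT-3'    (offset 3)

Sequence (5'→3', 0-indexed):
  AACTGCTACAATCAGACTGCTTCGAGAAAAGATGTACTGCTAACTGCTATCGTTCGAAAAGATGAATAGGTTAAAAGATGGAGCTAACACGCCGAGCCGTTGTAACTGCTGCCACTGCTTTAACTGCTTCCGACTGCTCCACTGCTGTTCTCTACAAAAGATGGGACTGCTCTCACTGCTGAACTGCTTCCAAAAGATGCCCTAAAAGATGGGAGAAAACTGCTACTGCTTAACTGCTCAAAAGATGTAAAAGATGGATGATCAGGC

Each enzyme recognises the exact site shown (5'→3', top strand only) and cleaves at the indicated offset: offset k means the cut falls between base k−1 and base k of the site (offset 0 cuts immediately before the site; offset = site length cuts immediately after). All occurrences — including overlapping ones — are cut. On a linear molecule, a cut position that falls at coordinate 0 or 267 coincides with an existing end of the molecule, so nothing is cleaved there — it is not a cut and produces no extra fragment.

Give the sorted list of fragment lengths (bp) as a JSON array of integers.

[4,6,7,7,8,8,8,8,9,9,9,9,9,10,11,12,13,13,14,14,16,16,17,30]

Per-enzyme occurrences:
  FykII (AAAAGATG, off=5): starts [26, 56, 72, 155, 191, 203, 239, 248] → cuts [31, 61, 77, 160, 196, 208, 244, 253]
  SqiI (ACTGCT, off=3): starts [1, 15, 35, 42, 104, 113, 122, 132, 140, 165, 174, 182, 218, 224, 232] → cuts [4, 18, 38, 45, 107, 116, 125, 135, 143, 168, 177, 185, 221, 227, 235]

Pooled cuts: [4, 18, 31, 38, 45, 61, 77, 107, 116, 125, 135, 143, 160, 168, 177, 185, 196, 208, 221, 227, 235, 244, 253]

Fragments:
  [0,4): 4 bp
  [4,18): 14 bp
  [18,31): 13 bp
  [31,38): 7 bp
  [38,45): 7 bp
  [45,61): 16 bp
  [61,77): 16 bp
  [77,107): 30 bp
  [107,116): 9 bp
  [116,125): 9 bp
  [125,135): 10 bp
  [135,143): 8 bp
  [143,160): 17 bp
  [160,168): 8 bp
  [168,177): 9 bp
  [177,185): 8 bp
  [185,196): 11 bp
  [196,208): 12 bp
  [208,221): 13 bp
  [221,227): 6 bp
  [227,235): 8 bp
  [235,244): 9 bp
  [244,253): 9 bp
  [253,267): 14 bp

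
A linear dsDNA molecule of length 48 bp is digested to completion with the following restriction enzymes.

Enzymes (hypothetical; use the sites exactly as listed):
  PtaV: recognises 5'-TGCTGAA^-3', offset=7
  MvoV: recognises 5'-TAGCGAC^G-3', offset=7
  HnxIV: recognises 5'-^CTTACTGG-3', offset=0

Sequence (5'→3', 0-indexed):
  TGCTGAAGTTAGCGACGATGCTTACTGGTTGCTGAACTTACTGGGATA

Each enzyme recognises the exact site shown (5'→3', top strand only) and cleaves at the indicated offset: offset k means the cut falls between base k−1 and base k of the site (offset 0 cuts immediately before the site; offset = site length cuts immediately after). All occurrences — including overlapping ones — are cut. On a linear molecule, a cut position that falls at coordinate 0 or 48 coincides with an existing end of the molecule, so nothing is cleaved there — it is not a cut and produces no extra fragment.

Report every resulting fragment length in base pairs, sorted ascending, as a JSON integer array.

[4,7,9,12,16]

Per-enzyme occurrences:
  PtaV (TGCTGAA, off=7): starts [0, 29] → cuts [7, 36]
  MvoV (TAGCGACG, off=7): starts [9] → cuts [16]
  HnxIV (CTTACTGG, off=0): starts [20, 36] → cuts [20, 36]

All cut coordinates (distinct, sorted): [7, 16, 20, 36]

Fragment lengths:
  [0,7): 7 bp
  [7,16): 9 bp
  [16,20): 4 bp
  [20,36): 16 bp
  [36,48): 12 bp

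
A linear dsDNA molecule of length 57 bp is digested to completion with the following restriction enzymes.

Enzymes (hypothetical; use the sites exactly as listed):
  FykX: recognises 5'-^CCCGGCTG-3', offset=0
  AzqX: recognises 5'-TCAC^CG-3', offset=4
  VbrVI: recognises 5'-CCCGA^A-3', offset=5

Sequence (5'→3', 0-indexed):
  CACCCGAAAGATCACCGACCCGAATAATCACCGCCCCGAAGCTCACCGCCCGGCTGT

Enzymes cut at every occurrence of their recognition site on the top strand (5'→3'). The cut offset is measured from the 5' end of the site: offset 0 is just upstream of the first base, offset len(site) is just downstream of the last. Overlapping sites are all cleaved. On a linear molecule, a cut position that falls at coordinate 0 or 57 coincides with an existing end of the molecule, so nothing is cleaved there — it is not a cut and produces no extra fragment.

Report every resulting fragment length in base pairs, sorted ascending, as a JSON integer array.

Per-enzyme occurrences:
  FykX CCCGGCTG/0: at [48] ⇒ [48]
  AzqX TCACCG/4: at [11, 27, 42] ⇒ [15, 31, 46]
  VbrVI CCCGAA/5: at [2, 18, 34] ⇒ [7, 23, 39]

All cut coordinates (distinct, sorted): [7, 15, 23, 31, 39, 46, 48]

Fragment lengths:
  [0,7): 7 bp
  [7,15): 8 bp
  [15,23): 8 bp
  [23,31): 8 bp
  [31,39): 8 bp
  [39,46): 7 bp
  [46,48): 2 bp
  [48,57): 9 bp

[2,7,7,8,8,8,8,9]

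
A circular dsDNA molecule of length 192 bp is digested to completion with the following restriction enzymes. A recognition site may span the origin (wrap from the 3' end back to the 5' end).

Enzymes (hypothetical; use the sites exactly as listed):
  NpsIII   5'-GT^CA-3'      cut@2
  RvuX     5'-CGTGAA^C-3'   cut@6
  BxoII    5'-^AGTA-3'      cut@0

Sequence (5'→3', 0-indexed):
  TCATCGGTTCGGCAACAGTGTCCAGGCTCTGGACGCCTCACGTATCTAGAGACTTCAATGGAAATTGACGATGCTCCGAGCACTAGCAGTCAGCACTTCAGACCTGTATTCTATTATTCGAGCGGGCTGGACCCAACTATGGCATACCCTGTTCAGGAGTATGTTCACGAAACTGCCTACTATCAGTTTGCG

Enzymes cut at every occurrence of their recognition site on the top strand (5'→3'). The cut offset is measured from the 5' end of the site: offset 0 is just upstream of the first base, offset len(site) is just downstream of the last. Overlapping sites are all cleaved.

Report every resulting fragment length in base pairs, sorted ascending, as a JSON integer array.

Site scan:
  NpsIII GTCA/2: at [88, 191] ⇒ [1, 90]
  RvuX (CGTGAAC, off=6): no sites
  BxoII AGTA/0: at [157] ⇒ [157]

All cut coordinates (distinct, sorted): [1, 90, 157]

Fragments:
  1→90: 89 bp
  90→157: 67 bp
  157→1 (wrap): 192-157+1 = 36 bp

[36,67,89]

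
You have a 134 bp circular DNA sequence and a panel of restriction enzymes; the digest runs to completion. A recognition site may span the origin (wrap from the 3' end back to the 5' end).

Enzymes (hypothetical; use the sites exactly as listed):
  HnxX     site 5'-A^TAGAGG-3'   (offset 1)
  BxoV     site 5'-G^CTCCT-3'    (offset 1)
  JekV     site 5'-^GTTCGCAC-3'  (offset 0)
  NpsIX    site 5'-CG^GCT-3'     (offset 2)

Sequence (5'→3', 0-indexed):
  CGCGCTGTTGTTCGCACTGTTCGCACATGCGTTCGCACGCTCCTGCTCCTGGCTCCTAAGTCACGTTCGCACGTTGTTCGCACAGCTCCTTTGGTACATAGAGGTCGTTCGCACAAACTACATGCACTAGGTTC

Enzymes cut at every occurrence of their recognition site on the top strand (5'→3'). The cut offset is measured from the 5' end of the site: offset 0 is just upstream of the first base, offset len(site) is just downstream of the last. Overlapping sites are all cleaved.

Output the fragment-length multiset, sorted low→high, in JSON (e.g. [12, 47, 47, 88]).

Per-enzyme occurrences:
  HnxX (ATAGAGG, off=1): starts [97] → cuts [98]
  BxoV (GCTCCT, off=1): starts [38, 44, 51, 84] → cuts [39, 45, 52, 85]
  JekV (GTTCGCAC, off=0): starts [9, 18, 30, 64, 75, 106] → cuts [9, 18, 30, 64, 75, 106]
  NpsIX (CGGCT, off=2): no sites

Pooled cuts: [9, 18, 30, 39, 45, 52, 64, 75, 85, 98, 106]

Fragments:
  9→18: 9 bp
  18→30: 12 bp
  30→39: 9 bp
  39→45: 6 bp
  45→52: 7 bp
  52→64: 12 bp
  64→75: 11 bp
  75→85: 10 bp
  85→98: 13 bp
  98→106: 8 bp
  106→9 (wrap): 134-106+9 = 37 bp

[6,7,8,9,9,10,11,12,12,13,37]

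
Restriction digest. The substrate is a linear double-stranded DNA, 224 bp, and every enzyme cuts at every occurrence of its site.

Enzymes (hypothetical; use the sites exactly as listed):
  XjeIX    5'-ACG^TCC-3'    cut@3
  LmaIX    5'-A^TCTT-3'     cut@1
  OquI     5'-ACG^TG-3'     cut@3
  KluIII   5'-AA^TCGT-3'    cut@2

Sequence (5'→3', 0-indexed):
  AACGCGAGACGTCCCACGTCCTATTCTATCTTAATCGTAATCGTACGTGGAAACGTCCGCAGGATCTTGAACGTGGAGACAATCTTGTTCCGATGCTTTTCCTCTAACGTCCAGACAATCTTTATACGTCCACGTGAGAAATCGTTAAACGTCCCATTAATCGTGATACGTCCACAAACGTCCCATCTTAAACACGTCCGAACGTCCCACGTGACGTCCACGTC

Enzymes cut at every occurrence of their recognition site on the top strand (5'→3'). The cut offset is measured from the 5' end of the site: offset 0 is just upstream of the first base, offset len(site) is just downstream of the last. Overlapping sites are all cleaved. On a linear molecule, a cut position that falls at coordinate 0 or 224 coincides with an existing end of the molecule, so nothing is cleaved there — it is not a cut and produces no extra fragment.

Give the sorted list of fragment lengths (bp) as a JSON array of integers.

[5,5,6,6,6,7,7,7,7,8,8,8,9,9,9,9,9,10,10,10,10,10,11,11,27]

Per-enzyme occurrences:
  XjeIX ACGTCC/3: at [8, 15, 52, 106, 125, 148, 167, 177, 193, 201, 213] ⇒ [11, 18, 55, 109, 128, 151, 170, 180, 196, 204, 216]
  LmaIX ATCTT/1: at [27, 63, 81, 117, 184] ⇒ [28, 64, 82, 118, 185]
  OquI ACGTG/3: at [44, 70, 131, 208] ⇒ [47, 73, 134, 211]
  KluIII AATCGT/2: at [32, 38, 139, 158] ⇒ [34, 40, 141, 160]

Pooled cuts: [11, 18, 28, 34, 40, 47, 55, 64, 73, 82, 109, 118, 128, 134, 141, 151, 160, 170, 180, 185, 196, 204, 211, 216]

Fragments:
  [0,11): 11 bp
  [11,18): 7 bp
  [18,28): 10 bp
  [28,34): 6 bp
  [34,40): 6 bp
  [40,47): 7 bp
  [47,55): 8 bp
  [55,64): 9 bp
  [64,73): 9 bp
  [73,82): 9 bp
  [82,109): 27 bp
  [109,118): 9 bp
  [118,128): 10 bp
  [128,134): 6 bp
  [134,141): 7 bp
  [141,151): 10 bp
  [151,160): 9 bp
  [160,170): 10 bp
  [170,180): 10 bp
  [180,185): 5 bp
  [185,196): 11 bp
  [196,204): 8 bp
  [204,211): 7 bp
  [211,216): 5 bp
  [216,224): 8 bp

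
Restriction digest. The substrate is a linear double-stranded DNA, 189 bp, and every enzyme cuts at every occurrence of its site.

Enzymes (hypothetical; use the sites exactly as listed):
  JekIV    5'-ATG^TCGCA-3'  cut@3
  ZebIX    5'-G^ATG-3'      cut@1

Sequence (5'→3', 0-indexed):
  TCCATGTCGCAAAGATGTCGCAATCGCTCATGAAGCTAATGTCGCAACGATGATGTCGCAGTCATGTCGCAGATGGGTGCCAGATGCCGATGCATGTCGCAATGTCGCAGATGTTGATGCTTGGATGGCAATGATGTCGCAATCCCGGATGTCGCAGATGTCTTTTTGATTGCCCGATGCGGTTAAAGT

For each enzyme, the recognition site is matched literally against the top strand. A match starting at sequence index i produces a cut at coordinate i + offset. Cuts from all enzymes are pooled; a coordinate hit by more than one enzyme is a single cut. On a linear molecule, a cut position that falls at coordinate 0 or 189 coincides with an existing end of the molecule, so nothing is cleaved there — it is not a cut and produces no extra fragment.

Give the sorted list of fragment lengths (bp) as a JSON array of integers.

[3,3,3,3,3,6,6,6,6,6,6,7,8,8,8,8,9,11,11,12,13,19,24]

Per-enzyme occurrences:
  JekIV (ATGTCGCA, off=3): starts [3, 14, 38, 52, 63, 93, 101, 133, 148] → cuts [6, 17, 41, 55, 66, 96, 104, 136, 151]
  ZebIX (GATG, off=1): starts [13, 48, 51, 71, 82, 88, 109, 115, 123, 132, 147, 156, 175] → cuts [14, 49, 52, 72, 83, 89, 110, 116, 124, 133, 148, 157, 176]

All cut coordinates (distinct, sorted): [6, 14, 17, 41, 49, 52, 55, 66, 72, 83, 89, 96, 104, 110, 116, 124, 133, 136, 148, 151, 157, 176]

Fragment lengths:
  [0,6): 6 bp
  [6,14): 8 bp
  [14,17): 3 bp
  [17,41): 24 bp
  [41,49): 8 bp
  [49,52): 3 bp
  [52,55): 3 bp
  [55,66): 11 bp
  [66,72): 6 bp
  [72,83): 11 bp
  [83,89): 6 bp
  [89,96): 7 bp
  [96,104): 8 bp
  [104,110): 6 bp
  [110,116): 6 bp
  [116,124): 8 bp
  [124,133): 9 bp
  [133,136): 3 bp
  [136,148): 12 bp
  [148,151): 3 bp
  [151,157): 6 bp
  [157,176): 19 bp
  [176,189): 13 bp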